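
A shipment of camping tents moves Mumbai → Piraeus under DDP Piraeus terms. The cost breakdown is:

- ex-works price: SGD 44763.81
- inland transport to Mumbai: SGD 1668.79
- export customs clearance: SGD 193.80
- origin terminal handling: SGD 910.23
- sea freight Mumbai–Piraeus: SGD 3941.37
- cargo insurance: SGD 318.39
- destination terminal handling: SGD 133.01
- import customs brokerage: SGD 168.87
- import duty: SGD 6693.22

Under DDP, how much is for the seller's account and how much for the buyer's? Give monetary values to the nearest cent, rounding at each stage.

DDP: the seller bears all costs including import duty.
Seller's account: goods 44763.81 + inland to port 1668.79 + export clearance 193.80 + origin terminal 910.23 + freight 3941.37 + insurance 318.39 + destination terminal 133.01 + brokerage 168.87 + duty 6693.22 = 58791.49
Buyer's account: 0.00

Seller: SGD 58791.49; buyer: SGD 0.00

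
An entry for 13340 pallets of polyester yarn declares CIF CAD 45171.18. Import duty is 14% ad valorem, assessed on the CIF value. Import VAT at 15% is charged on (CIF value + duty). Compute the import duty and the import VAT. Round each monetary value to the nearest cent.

Import duty = 45171.18 × 14% = 6323.97
VAT base = CIF + duty = 45171.18 + 6323.97 = 51495.15
Import VAT = 51495.15 × 15% = 7724.27

Import duty: CAD 6323.97; import VAT: CAD 7724.27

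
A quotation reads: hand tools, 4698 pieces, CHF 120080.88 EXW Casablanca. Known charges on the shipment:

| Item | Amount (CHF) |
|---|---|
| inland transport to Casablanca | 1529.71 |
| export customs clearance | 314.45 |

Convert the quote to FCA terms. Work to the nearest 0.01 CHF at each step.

From EXW to FCA, the seller additionally bears: inland to port, export clearance.
FCA price = 120080.88 + 1529.71 + 314.45 = 121925.04

FCA price: CHF 121925.04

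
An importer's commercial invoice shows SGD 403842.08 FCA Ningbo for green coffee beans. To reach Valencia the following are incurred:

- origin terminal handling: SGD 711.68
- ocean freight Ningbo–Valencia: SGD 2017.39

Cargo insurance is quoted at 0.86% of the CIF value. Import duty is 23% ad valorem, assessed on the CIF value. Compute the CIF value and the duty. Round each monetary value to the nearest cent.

Let C be the CIF value. C = FCA price + pre-shipment costs + freight + 0.86% × C
C − 0.86% × C = 403842.08 + 711.68 + 2017.39
0.9914 × C = 406571.15
C = 406571.15 / 0.9914 = 410097.99
Insurance premium = 0.86% × 410097.99 = 3526.84
Import duty = 410097.99 × 23% = 94322.54

CIF value: SGD 410097.99; import duty: SGD 94322.54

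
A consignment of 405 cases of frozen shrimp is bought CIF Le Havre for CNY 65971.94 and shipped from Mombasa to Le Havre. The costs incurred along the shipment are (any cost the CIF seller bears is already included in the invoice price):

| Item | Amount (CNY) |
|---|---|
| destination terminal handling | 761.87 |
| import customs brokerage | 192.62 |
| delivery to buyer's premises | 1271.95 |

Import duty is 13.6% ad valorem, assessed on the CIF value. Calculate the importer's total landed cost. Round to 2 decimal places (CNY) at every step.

CIF: the seller pays costs through ocean freight and marine insurance to the destination port.
The CIF price already equals the CIF value: 65971.94
Import duty = 65971.94 × 13.6% = 8972.18
Buyer bears: destination terminal 761.87 + brokerage 192.62 + delivery 1271.95 + duty 8972.18 = 11198.62
Landed cost = invoice 65971.94 + 11198.62 = 77170.56

Total landed cost: CNY 77170.56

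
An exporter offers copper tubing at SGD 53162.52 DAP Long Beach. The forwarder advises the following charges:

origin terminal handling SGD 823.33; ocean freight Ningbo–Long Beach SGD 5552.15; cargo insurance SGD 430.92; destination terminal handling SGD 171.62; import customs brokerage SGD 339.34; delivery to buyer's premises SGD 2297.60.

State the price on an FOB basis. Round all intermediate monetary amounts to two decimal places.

FOB price: SGD 44710.23

Not relevant to the conversion: origin terminal — on the seller under both DAP and FOB; already in the DAP price and stays in the FOB price. brokerage — on the buyer under both terms; not part of either seller's price.
From DAP to FOB, the seller no longer bears: freight, insurance, destination terminal, delivery.
FOB price = 53162.52 − 5552.15 − 430.92 − 171.62 − 2297.60 = 44710.23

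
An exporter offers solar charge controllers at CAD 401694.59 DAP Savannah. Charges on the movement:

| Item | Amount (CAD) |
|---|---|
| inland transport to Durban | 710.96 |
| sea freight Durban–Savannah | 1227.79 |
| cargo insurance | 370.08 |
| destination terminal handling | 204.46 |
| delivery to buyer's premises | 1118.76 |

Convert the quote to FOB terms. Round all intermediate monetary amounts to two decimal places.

FOB price: CAD 398773.50

Not relevant to the conversion: inland to port — on the seller under both DAP and FOB; already in the DAP price and stays in the FOB price.
From DAP to FOB, the seller no longer bears: freight, insurance, destination terminal, delivery.
FOB price = 401694.59 − 1227.79 − 370.08 − 204.46 − 1118.76 = 398773.50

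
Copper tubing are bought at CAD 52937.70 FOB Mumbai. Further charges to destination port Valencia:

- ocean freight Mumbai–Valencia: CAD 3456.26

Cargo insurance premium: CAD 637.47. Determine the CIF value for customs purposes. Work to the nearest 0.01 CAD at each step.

CIF = FOB price + freight + insurance
CIF = 52937.70 + 3456.26 + 637.47 = 57031.43

CIF value: CAD 57031.43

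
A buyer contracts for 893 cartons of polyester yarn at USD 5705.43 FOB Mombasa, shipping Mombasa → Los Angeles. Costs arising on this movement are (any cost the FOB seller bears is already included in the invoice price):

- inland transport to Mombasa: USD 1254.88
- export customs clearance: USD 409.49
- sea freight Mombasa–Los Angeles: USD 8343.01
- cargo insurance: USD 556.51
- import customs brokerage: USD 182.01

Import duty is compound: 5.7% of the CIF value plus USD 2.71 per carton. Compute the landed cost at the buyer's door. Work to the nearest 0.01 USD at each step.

Total landed cost: USD 18039.47

FOB: the seller bears costs until goods are on board at the origin port; the buyer bears freight, insurance and all costs thereafter.
Already in the invoice (seller's account under FOB): inland to port, export clearance — exclude.
CIF value = FOB price + freight + insurance = 5705.43 + 8343.01 + 556.51 = 14604.95
Ad valorem component: 14604.95 × 5.7% = 832.48
Specific component: 893 × 2.71 = 2420.03
Import duty = 832.48 + 2420.03 = 3252.51
Buyer bears: freight 8343.01 + insurance 556.51 + brokerage 182.01 + duty 3252.51 = 12334.04
Landed cost = invoice 5705.43 + 12334.04 = 18039.47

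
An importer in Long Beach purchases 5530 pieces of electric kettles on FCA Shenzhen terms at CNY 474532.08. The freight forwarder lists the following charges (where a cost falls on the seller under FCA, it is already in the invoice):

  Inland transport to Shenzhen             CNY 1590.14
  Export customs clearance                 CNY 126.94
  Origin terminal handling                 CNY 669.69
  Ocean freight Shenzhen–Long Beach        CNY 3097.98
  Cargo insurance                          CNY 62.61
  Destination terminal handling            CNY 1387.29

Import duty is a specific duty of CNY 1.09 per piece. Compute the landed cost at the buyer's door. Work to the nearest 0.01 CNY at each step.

FCA: the seller delivers export-cleared goods to the carrier; the buyer bears costs from that point.
Already in the invoice (seller's account under FCA): inland to port, export clearance — exclude.
CIF value = FCA price + origin terminal + freight + insurance = 474532.08 + 669.69 + 3097.98 + 62.61 = 478362.36
Import duty = 5530 × 1.09 = 6027.70
Buyer bears: origin terminal 669.69 + freight 3097.98 + insurance 62.61 + destination terminal 1387.29 + duty 6027.70 = 11245.27
Landed cost = invoice 474532.08 + 11245.27 = 485777.35

Total landed cost: CNY 485777.35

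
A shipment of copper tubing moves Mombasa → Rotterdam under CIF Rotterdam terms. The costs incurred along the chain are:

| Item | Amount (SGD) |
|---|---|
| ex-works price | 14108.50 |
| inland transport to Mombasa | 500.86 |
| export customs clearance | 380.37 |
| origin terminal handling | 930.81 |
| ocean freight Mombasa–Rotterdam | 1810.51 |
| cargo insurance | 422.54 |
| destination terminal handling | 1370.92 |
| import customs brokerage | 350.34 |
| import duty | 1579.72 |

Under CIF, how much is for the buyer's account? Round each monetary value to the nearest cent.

CIF: the seller pays costs through ocean freight and marine insurance to the destination port.
Seller's account: goods 14108.50 + inland to port 500.86 + export clearance 380.37 + origin terminal 930.81 + freight 1810.51 + insurance 422.54 = 18153.59
Buyer's account: destination terminal 1370.92 + brokerage 350.34 + duty 1579.72 = 3300.98

Buyer's account: SGD 3300.98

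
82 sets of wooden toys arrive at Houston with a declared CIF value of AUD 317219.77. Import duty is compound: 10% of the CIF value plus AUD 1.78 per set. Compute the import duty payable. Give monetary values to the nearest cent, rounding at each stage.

Import duty: AUD 31867.94

Ad valorem component: 317219.77 × 10% = 31721.98
Specific component: 82 × 1.78 = 145.96
Import duty = 31721.98 + 145.96 = 31867.94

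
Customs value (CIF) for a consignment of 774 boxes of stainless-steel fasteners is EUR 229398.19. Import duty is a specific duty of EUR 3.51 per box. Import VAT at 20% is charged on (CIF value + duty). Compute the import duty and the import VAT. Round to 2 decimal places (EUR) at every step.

Import duty = 774 × 3.51 = 2716.74
VAT base = CIF + duty = 229398.19 + 2716.74 = 232114.93
Import VAT = 232114.93 × 20% = 46422.99

Import duty: EUR 2716.74; import VAT: EUR 46422.99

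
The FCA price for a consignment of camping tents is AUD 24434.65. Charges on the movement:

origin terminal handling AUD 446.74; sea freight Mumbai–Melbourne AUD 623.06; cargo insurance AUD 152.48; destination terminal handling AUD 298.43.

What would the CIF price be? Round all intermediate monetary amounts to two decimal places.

Not relevant to the conversion: destination terminal — on the buyer under both terms; not part of either seller's price.
From FCA to CIF, the seller additionally bears: origin terminal, freight, insurance.
CIF price = 24434.65 + 446.74 + 623.06 + 152.48 = 25656.93

CIF price: AUD 25656.93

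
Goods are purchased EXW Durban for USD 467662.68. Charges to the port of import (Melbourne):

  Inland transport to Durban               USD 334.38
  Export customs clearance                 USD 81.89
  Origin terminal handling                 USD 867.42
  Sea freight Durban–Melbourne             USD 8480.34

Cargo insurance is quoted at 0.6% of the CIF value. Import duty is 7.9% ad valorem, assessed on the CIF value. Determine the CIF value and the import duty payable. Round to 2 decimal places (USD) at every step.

Let C be the CIF value. C = EXW price + pre-shipment costs + freight + 0.6% × C
C − 0.6% × C = 467662.68 + 334.38 + 81.89 + 867.42 + 8480.34
0.994 × C = 477426.71
C = 477426.71 / 0.994 = 480308.56
Insurance premium = 0.6% × 480308.56 = 2881.85
Import duty = 480308.56 × 7.9% = 37944.38

CIF value: USD 480308.56; import duty: USD 37944.38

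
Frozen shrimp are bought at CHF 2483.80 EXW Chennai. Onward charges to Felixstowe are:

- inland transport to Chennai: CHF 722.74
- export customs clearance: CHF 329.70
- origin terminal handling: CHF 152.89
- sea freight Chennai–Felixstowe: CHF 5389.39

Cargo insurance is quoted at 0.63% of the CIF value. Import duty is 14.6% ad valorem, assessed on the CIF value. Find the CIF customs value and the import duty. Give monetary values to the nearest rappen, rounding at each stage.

CIF value: CHF 9136.08; import duty: CHF 1333.87

Let C be the CIF value. C = EXW price + pre-shipment costs + freight + 0.63% × C
C − 0.63% × C = 2483.80 + 722.74 + 329.70 + 152.89 + 5389.39
0.9937 × C = 9078.52
C = 9078.52 / 0.9937 = 9136.08
Insurance premium = 0.63% × 9136.08 = 57.56
Import duty = 9136.08 × 14.6% = 1333.87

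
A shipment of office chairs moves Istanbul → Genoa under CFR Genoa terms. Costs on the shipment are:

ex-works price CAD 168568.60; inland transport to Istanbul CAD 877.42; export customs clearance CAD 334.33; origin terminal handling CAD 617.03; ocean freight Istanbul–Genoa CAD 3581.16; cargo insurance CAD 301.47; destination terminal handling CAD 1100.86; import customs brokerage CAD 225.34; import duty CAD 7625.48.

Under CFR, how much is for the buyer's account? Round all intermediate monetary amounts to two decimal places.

CFR: the seller pays costs through ocean freight to the destination port, but not insurance.
Seller's account: goods 168568.60 + inland to port 877.42 + export clearance 334.33 + origin terminal 617.03 + freight 3581.16 = 173978.54
Buyer's account: insurance 301.47 + destination terminal 1100.86 + brokerage 225.34 + duty 7625.48 = 9253.15

Buyer's account: CAD 9253.15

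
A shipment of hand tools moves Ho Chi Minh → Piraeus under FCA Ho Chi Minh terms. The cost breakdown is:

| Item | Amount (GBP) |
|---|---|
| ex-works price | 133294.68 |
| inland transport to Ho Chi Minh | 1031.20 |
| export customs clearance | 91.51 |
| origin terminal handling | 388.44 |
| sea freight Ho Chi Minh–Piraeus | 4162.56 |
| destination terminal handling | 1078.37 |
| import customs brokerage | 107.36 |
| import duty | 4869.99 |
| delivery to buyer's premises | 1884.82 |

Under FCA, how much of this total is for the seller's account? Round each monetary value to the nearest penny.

FCA: the seller delivers export-cleared goods to the carrier; the buyer bears costs from that point.
Seller's account: goods 133294.68 + inland to port 1031.20 + export clearance 91.51 = 134417.39
Buyer's account: origin terminal 388.44 + freight 4162.56 + destination terminal 1078.37 + brokerage 107.36 + duty 4869.99 + delivery 1884.82 = 12491.54

Seller's account: GBP 134417.39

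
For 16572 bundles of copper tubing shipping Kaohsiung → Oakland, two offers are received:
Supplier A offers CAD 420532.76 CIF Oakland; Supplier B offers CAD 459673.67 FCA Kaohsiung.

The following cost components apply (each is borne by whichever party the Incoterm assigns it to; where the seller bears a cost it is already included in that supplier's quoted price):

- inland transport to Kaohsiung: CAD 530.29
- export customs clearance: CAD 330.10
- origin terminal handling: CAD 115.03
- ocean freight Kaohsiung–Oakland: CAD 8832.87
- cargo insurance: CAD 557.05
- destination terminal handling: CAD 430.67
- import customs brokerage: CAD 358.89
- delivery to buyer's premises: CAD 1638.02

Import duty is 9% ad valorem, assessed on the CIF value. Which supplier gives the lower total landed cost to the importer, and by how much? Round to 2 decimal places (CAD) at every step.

Supplier A is cheaper by CAD 53023.99

Supplier A (CIF):
The CIF price already equals the CIF value: 420532.76
Import duty = 420532.76 × 9% = 37847.95
Buyer bears (A): 430.67 + 358.89 + 1638.02 = 2427.58
Landed cost (A) = invoice 420532.76 + 2427.58 + duty 37847.95 = 460808.29
Supplier B (FCA):
CIF value = FCA price + origin terminal + freight + insurance = 459673.67 + 115.03 + 8832.87 + 557.05 = 469178.62
Import duty = 469178.62 × 9% = 42226.08
Buyer bears (B): 115.03 + 8832.87 + 557.05 + 430.67 + 358.89 + 1638.02 = 11932.53
Landed cost (B) = invoice 459673.67 + 11932.53 + duty 42226.08 = 513832.28
Difference = |460808.29 − 513832.28| = 53023.99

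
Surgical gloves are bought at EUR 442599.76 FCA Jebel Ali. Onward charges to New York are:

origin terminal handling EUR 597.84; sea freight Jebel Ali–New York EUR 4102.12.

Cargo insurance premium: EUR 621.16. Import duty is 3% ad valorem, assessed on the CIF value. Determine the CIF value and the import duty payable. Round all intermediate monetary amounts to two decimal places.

CIF = FCA price + pre-shipment costs + freight + insurance
CIF = 442599.76 + 597.84 + 4102.12 + 621.16 = 447920.88
Import duty = 447920.88 × 3% = 13437.63

CIF value: EUR 447920.88; import duty: EUR 13437.63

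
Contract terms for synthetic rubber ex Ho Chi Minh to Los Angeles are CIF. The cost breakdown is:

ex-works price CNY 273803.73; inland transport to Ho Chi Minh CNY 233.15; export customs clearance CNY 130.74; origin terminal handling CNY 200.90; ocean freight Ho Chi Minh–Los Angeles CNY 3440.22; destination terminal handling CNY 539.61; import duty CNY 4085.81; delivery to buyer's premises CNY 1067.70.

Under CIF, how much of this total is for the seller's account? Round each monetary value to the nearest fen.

Seller's account: CNY 277808.74

CIF: the seller pays costs through ocean freight and marine insurance to the destination port.
Seller's account: goods 273803.73 + inland to port 233.15 + export clearance 130.74 + origin terminal 200.90 + freight 3440.22 = 277808.74
Buyer's account: destination terminal 539.61 + duty 4085.81 + delivery 1067.70 = 5693.12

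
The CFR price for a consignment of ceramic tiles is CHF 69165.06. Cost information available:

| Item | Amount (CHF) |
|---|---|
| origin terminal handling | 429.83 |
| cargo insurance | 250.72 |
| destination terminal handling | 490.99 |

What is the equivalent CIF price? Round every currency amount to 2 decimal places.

Not relevant to the conversion: origin terminal — on the seller under both CFR and CIF; already in the CFR price and stays in the CIF price. destination terminal — on the buyer under both terms; not part of either seller's price.
From CFR to CIF, the seller additionally bears: insurance.
CIF price = 69165.06 + 250.72 = 69415.78

CIF price: CHF 69415.78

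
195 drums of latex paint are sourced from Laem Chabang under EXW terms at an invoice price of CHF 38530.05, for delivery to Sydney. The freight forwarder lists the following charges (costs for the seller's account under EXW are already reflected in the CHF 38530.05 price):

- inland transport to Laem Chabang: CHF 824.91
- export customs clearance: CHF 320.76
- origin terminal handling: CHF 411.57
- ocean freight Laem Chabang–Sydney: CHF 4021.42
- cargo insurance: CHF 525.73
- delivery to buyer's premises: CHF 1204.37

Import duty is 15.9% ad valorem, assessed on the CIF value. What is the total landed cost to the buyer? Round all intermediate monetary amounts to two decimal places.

Total landed cost: CHF 52935.69

EXW: the seller makes goods available at their premises; the buyer bears all onward costs.
CIF value = EXW price + inland to port + export clearance + origin terminal + freight + insurance = 38530.05 + 824.91 + 320.76 + 411.57 + 4021.42 + 525.73 = 44634.44
Import duty = 44634.44 × 15.9% = 7096.88
Buyer bears: inland to port 824.91 + export clearance 320.76 + origin terminal 411.57 + freight 4021.42 + insurance 525.73 + delivery 1204.37 + duty 7096.88 = 14405.64
Landed cost = invoice 38530.05 + 14405.64 = 52935.69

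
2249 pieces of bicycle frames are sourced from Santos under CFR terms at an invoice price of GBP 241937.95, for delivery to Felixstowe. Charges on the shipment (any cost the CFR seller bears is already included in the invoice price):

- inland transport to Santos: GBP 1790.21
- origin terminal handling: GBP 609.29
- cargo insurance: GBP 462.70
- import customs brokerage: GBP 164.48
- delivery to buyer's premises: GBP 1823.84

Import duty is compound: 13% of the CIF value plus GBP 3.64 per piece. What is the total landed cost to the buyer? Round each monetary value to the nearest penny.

Total landed cost: GBP 284087.41

CFR: the seller pays costs through ocean freight to the destination port, but not insurance.
Already in the invoice (seller's account under CFR): inland to port, origin terminal — exclude.
CIF value = CFR price + insurance = 241937.95 + 462.70 = 242400.65
Ad valorem component: 242400.65 × 13% = 31512.08
Specific component: 2249 × 3.64 = 8186.36
Import duty = 31512.08 + 8186.36 = 39698.44
Buyer bears: insurance 462.70 + brokerage 164.48 + delivery 1823.84 + duty 39698.44 = 42149.46
Landed cost = invoice 241937.95 + 42149.46 = 284087.41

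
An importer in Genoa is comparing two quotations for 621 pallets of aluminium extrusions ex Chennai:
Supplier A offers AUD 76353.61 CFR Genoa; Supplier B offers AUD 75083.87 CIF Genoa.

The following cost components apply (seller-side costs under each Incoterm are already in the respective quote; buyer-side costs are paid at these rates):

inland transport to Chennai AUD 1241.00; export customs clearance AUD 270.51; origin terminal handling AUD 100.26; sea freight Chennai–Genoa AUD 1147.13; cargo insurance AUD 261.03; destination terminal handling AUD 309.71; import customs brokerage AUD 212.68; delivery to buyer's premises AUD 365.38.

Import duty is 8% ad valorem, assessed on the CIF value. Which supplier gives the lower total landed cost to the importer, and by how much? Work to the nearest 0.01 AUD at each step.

Supplier A (CFR):
CIF value = CFR price + insurance = 76353.61 + 261.03 = 76614.64
Import duty = 76614.64 × 8% = 6129.17
Buyer bears (A): 261.03 + 309.71 + 212.68 + 365.38 = 1148.80
Landed cost (A) = invoice 76353.61 + 1148.80 + duty 6129.17 = 83631.58
Supplier B (CIF):
The CIF price already equals the CIF value: 75083.87
Import duty = 75083.87 × 8% = 6006.71
Buyer bears (B): 309.71 + 212.68 + 365.38 = 887.77
Landed cost (B) = invoice 75083.87 + 887.77 + duty 6006.71 = 81978.35
Difference = |83631.58 − 81978.35| = 1653.23

Supplier B is cheaper by AUD 1653.23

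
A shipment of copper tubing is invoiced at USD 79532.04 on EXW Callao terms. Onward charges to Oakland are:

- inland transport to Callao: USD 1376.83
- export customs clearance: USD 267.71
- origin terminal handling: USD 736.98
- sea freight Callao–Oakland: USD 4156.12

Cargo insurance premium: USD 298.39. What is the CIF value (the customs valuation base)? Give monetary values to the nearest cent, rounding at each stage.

CIF value: USD 86368.07

CIF = EXW price + pre-shipment costs + freight + insurance
CIF = 79532.04 + 1376.83 + 267.71 + 736.98 + 4156.12 + 298.39 = 86368.07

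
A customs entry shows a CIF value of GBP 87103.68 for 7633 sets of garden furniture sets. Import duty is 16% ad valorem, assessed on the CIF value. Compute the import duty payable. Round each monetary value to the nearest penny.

Import duty: GBP 13936.59

Import duty = 87103.68 × 16% = 13936.59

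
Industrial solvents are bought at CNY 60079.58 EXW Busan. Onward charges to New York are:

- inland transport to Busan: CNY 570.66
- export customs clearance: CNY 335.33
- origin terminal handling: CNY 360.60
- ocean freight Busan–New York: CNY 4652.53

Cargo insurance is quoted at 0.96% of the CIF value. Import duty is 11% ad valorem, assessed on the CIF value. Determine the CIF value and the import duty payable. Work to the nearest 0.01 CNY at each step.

Let C be the CIF value. C = EXW price + pre-shipment costs + freight + 0.96% × C
C − 0.96% × C = 60079.58 + 570.66 + 335.33 + 360.60 + 4652.53
0.9904 × C = 65998.70
C = 65998.70 / 0.9904 = 66638.43
Insurance premium = 0.96% × 66638.43 = 639.73
Import duty = 66638.43 × 11% = 7330.23

CIF value: CNY 66638.43; import duty: CNY 7330.23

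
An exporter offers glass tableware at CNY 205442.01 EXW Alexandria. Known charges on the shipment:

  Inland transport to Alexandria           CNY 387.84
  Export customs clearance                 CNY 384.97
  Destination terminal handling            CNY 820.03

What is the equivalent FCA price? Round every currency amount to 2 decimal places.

FCA price: CNY 206214.82

Not relevant to the conversion: destination terminal — on the buyer under both terms; not part of either seller's price.
From EXW to FCA, the seller additionally bears: inland to port, export clearance.
FCA price = 205442.01 + 387.84 + 384.97 = 206214.82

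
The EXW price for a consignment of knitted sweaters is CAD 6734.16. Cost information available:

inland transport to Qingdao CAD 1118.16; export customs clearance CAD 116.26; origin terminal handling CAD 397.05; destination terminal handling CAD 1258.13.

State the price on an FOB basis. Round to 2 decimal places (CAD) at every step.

FOB price: CAD 8365.63

Not relevant to the conversion: destination terminal — on the buyer under both terms; not part of either seller's price.
From EXW to FOB, the seller additionally bears: inland to port, export clearance, origin terminal.
FOB price = 6734.16 + 1118.16 + 116.26 + 397.05 = 8365.63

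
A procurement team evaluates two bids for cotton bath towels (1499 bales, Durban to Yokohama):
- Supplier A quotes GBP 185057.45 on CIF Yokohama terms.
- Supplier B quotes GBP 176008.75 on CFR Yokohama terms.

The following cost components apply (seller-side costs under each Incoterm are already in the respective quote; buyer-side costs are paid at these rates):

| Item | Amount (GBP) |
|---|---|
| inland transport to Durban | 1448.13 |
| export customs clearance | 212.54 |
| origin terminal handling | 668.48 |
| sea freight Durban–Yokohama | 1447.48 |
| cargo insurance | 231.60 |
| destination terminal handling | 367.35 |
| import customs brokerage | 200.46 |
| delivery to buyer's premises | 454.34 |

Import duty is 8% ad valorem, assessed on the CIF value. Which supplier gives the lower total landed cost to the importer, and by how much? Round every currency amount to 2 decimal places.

Supplier A (CIF):
The CIF price already equals the CIF value: 185057.45
Import duty = 185057.45 × 8% = 14804.60
Buyer bears (A): 367.35 + 200.46 + 454.34 = 1022.15
Landed cost (A) = invoice 185057.45 + 1022.15 + duty 14804.60 = 200884.20
Supplier B (CFR):
CIF value = CFR price + insurance = 176008.75 + 231.60 = 176240.35
Import duty = 176240.35 × 8% = 14099.23
Buyer bears (B): 231.60 + 367.35 + 200.46 + 454.34 = 1253.75
Landed cost (B) = invoice 176008.75 + 1253.75 + duty 14099.23 = 191361.73
Difference = |200884.20 − 191361.73| = 9522.47

Supplier B is cheaper by GBP 9522.47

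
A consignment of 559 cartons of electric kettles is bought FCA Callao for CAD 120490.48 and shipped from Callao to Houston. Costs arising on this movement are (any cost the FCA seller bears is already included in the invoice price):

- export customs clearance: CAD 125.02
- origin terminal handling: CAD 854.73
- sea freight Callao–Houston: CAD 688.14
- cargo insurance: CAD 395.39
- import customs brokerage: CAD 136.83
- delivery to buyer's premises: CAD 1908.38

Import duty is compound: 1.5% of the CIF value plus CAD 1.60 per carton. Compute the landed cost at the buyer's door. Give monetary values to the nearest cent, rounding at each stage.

FCA: the seller delivers export-cleared goods to the carrier; the buyer bears costs from that point.
Already in the invoice (seller's account under FCA): export clearance — exclude.
CIF value = FCA price + origin terminal + freight + insurance = 120490.48 + 854.73 + 688.14 + 395.39 = 122428.74
Ad valorem component: 122428.74 × 1.5% = 1836.43
Specific component: 559 × 1.60 = 894.40
Import duty = 1836.43 + 894.40 = 2730.83
Buyer bears: origin terminal 854.73 + freight 688.14 + insurance 395.39 + brokerage 136.83 + delivery 1908.38 + duty 2730.83 = 6714.30
Landed cost = invoice 120490.48 + 6714.30 = 127204.78

Total landed cost: CAD 127204.78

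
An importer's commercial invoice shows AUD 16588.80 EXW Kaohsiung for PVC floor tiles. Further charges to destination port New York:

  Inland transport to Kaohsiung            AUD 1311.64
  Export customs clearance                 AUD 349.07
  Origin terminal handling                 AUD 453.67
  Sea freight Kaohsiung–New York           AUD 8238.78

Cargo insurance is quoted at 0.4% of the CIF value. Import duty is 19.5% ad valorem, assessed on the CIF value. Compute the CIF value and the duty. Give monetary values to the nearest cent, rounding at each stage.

Let C be the CIF value. C = EXW price + pre-shipment costs + freight + 0.4% × C
C − 0.4% × C = 16588.80 + 1311.64 + 349.07 + 453.67 + 8238.78
0.996 × C = 26941.96
C = 26941.96 / 0.996 = 27050.16
Insurance premium = 0.4% × 27050.16 = 108.20
Import duty = 27050.16 × 19.5% = 5274.78

CIF value: AUD 27050.16; import duty: AUD 5274.78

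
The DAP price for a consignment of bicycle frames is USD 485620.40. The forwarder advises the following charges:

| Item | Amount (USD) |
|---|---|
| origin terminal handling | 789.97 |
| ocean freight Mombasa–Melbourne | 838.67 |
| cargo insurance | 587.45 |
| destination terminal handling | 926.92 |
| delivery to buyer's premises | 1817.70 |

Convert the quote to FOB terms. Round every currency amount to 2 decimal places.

FOB price: USD 481449.66

Not relevant to the conversion: origin terminal — on the seller under both DAP and FOB; already in the DAP price and stays in the FOB price.
From DAP to FOB, the seller no longer bears: freight, insurance, destination terminal, delivery.
FOB price = 485620.40 − 838.67 − 587.45 − 926.92 − 1817.70 = 481449.66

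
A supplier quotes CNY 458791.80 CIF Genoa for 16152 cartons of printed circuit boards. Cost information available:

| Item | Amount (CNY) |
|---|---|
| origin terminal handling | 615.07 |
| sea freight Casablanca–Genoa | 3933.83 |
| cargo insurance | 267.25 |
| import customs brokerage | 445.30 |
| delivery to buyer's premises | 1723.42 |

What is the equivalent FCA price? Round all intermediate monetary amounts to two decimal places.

FCA price: CNY 453975.65

Not relevant to the conversion: brokerage, delivery — on the buyer under both terms; not part of either seller's price.
From CIF to FCA, the seller no longer bears: origin terminal, freight, insurance.
FCA price = 458791.80 − 615.07 − 3933.83 − 267.25 = 453975.65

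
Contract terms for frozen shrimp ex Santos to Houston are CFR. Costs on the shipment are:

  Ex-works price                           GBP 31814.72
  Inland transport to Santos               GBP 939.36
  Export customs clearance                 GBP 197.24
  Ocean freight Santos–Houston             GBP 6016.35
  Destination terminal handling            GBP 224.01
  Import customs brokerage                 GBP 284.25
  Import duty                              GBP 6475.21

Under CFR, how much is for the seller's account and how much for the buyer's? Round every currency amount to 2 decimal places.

Seller: GBP 38967.67; buyer: GBP 6983.47

CFR: the seller pays costs through ocean freight to the destination port, but not insurance.
Seller's account: goods 31814.72 + inland to port 939.36 + export clearance 197.24 + freight 6016.35 = 38967.67
Buyer's account: destination terminal 224.01 + brokerage 284.25 + duty 6475.21 = 6983.47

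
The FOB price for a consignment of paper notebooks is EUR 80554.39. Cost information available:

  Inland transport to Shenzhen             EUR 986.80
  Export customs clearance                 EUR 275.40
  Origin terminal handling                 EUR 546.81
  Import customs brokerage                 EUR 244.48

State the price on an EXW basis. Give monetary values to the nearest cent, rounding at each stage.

Not relevant to the conversion: brokerage — on the buyer under both terms; not part of either seller's price.
From FOB to EXW, the seller no longer bears: inland to port, export clearance, origin terminal.
EXW price = 80554.39 − 986.80 − 275.40 − 546.81 = 78745.38

EXW price: EUR 78745.38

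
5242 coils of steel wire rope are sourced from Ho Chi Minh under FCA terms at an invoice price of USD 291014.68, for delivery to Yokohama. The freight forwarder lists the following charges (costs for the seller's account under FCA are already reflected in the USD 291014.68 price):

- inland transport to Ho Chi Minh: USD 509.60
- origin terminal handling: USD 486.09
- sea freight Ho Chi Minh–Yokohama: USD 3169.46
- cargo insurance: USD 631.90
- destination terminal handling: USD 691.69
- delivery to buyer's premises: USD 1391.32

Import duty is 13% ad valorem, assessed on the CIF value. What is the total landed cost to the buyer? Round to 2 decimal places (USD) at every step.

Total landed cost: USD 335774.42

FCA: the seller delivers export-cleared goods to the carrier; the buyer bears costs from that point.
Already in the invoice (seller's account under FCA): inland to port — exclude.
CIF value = FCA price + origin terminal + freight + insurance = 291014.68 + 486.09 + 3169.46 + 631.90 = 295302.13
Import duty = 295302.13 × 13% = 38389.28
Buyer bears: origin terminal 486.09 + freight 3169.46 + insurance 631.90 + destination terminal 691.69 + delivery 1391.32 + duty 38389.28 = 44759.74
Landed cost = invoice 291014.68 + 44759.74 = 335774.42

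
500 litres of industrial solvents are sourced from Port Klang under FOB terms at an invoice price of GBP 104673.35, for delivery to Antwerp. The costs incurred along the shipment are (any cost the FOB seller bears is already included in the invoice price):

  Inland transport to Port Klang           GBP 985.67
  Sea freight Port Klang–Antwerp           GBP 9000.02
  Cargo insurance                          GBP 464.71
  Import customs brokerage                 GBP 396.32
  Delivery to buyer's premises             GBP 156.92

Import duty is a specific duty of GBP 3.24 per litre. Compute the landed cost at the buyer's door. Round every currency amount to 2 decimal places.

Total landed cost: GBP 116311.32

FOB: the seller bears costs until goods are on board at the origin port; the buyer bears freight, insurance and all costs thereafter.
Already in the invoice (seller's account under FOB): inland to port — exclude.
CIF value = FOB price + freight + insurance = 104673.35 + 9000.02 + 464.71 = 114138.08
Import duty = 500 × 3.24 = 1620.00
Buyer bears: freight 9000.02 + insurance 464.71 + brokerage 396.32 + delivery 156.92 + duty 1620.00 = 11637.97
Landed cost = invoice 104673.35 + 11637.97 = 116311.32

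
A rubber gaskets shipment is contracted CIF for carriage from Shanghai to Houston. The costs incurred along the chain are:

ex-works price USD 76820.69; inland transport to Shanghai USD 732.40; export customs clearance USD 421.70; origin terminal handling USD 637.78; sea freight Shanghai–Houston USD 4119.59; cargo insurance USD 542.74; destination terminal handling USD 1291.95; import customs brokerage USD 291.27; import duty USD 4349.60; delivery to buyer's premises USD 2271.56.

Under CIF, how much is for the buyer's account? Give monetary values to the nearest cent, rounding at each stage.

Buyer's account: USD 8204.38

CIF: the seller pays costs through ocean freight and marine insurance to the destination port.
Seller's account: goods 76820.69 + inland to port 732.40 + export clearance 421.70 + origin terminal 637.78 + freight 4119.59 + insurance 542.74 = 83274.90
Buyer's account: destination terminal 1291.95 + brokerage 291.27 + duty 4349.60 + delivery 2271.56 = 8204.38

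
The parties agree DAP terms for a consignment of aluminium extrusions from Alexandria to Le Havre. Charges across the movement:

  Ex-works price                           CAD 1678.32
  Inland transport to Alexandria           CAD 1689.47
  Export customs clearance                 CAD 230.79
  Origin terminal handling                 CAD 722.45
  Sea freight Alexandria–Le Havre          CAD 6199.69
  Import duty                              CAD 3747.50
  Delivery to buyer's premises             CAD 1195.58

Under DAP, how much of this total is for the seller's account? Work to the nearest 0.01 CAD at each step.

DAP: the seller bears all costs to the named destination except import duty and clearance.
Seller's account: goods 1678.32 + inland to port 1689.47 + export clearance 230.79 + origin terminal 722.45 + freight 6199.69 + delivery 1195.58 = 11716.30
Buyer's account: duty 3747.50 = 3747.50

Seller's account: CAD 11716.30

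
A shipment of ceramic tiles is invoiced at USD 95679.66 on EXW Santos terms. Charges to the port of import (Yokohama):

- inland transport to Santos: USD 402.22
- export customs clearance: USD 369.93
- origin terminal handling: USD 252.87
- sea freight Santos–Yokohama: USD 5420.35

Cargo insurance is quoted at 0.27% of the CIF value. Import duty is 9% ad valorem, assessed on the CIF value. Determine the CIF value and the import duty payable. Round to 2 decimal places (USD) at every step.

CIF value: USD 102401.51; import duty: USD 9216.14

Let C be the CIF value. C = EXW price + pre-shipment costs + freight + 0.27% × C
C − 0.27% × C = 95679.66 + 402.22 + 369.93 + 252.87 + 5420.35
0.9973 × C = 102125.03
C = 102125.03 / 0.9973 = 102401.51
Insurance premium = 0.27% × 102401.51 = 276.48
Import duty = 102401.51 × 9% = 9216.14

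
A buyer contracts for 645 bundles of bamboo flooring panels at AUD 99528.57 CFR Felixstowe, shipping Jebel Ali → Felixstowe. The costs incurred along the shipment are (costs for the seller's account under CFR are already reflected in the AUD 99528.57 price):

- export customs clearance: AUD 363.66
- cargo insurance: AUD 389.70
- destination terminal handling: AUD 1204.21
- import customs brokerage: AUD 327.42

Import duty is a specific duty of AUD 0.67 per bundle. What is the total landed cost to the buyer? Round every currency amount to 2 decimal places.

Total landed cost: AUD 101882.05

CFR: the seller pays costs through ocean freight to the destination port, but not insurance.
Already in the invoice (seller's account under CFR): export clearance — exclude.
CIF value = CFR price + insurance = 99528.57 + 389.70 = 99918.27
Import duty = 645 × 0.67 = 432.15
Buyer bears: insurance 389.70 + destination terminal 1204.21 + brokerage 327.42 + duty 432.15 = 2353.48
Landed cost = invoice 99528.57 + 2353.48 = 101882.05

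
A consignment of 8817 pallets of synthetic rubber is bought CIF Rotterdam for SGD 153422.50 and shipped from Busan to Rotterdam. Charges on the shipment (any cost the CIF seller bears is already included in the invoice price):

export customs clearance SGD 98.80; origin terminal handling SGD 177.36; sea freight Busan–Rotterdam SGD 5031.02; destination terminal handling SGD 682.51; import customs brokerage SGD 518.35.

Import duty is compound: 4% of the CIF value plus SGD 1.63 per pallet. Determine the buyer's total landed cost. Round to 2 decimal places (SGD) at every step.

CIF: the seller pays costs through ocean freight and marine insurance to the destination port.
Already in the invoice (seller's account under CIF): export clearance, origin terminal, freight — exclude.
The CIF price already equals the CIF value: 153422.50
Ad valorem component: 153422.50 × 4% = 6136.90
Specific component: 8817 × 1.63 = 14371.71
Import duty = 6136.90 + 14371.71 = 20508.61
Buyer bears: destination terminal 682.51 + brokerage 518.35 + duty 20508.61 = 21709.47
Landed cost = invoice 153422.50 + 21709.47 = 175131.97

Total landed cost: SGD 175131.97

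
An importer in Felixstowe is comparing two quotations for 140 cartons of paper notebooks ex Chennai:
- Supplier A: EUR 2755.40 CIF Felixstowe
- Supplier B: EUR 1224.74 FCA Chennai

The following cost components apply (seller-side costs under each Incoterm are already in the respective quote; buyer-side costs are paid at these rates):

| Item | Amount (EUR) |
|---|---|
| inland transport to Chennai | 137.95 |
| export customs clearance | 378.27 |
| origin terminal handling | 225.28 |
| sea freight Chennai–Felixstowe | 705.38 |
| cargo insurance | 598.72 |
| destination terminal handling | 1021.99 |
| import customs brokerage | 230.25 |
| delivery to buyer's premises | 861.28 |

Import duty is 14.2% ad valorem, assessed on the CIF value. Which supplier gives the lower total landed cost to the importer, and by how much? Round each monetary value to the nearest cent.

Supplier A (CIF):
The CIF price already equals the CIF value: 2755.40
Import duty = 2755.40 × 14.2% = 391.27
Buyer bears (A): 1021.99 + 230.25 + 861.28 = 2113.52
Landed cost (A) = invoice 2755.40 + 2113.52 + duty 391.27 = 5260.19
Supplier B (FCA):
CIF value = FCA price + origin terminal + freight + insurance = 1224.74 + 225.28 + 705.38 + 598.72 = 2754.12
Import duty = 2754.12 × 14.2% = 391.09
Buyer bears (B): 225.28 + 705.38 + 598.72 + 1021.99 + 230.25 + 861.28 = 3642.90
Landed cost (B) = invoice 1224.74 + 3642.90 + duty 391.09 = 5258.73
Difference = |5260.19 − 5258.73| = 1.46

Supplier B is cheaper by EUR 1.46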